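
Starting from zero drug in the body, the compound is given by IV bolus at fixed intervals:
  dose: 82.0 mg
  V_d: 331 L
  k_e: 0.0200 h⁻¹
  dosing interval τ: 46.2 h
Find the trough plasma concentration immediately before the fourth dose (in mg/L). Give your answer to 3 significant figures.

C₀ per dose = Dose / Vd = 82.0 / 331 = 0.2477 mg/L
Fraction remaining after one interval: r = e^(−kτ) = e^(−0.02000 × 46.2) = 0.3969
Before dose 4, 3 doses have been given (aged 1τ, 2τ, 3τ).
C_trough = C₀ × (r + r² + … + r^3) = C₀ × r(1−r^3)/(1−r)
        = 0.2477 × 0.3969 × (1 − 0.06252) / (1 − 0.3969) = 0.1528 mg/L

0.153 mg/L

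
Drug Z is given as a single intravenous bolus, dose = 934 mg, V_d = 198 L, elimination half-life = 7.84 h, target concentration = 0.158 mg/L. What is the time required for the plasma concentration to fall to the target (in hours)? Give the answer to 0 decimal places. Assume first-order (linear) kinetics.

C₀ = Dose / Vd = 934.0 / 198 = 4.717 mg/L
k = ln2 / t½ = 0.693147 / 7.84 = 0.08841 h⁻¹
t = ln(C₀ / C) / k = ln(4.717 / 0.158) / 0.08841
  = ln(29.85) / 0.08841 = 3.396 / 0.08841 = 38.41 h

38 h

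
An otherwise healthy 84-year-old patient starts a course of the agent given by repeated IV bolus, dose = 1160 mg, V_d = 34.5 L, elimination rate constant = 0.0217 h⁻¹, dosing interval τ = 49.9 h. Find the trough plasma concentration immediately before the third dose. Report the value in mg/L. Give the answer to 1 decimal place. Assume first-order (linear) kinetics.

C₀ per dose = Dose / Vd = 1160 / 34.5 = 33.62 mg/L
Fraction remaining after one interval: r = e^(−kτ) = e^(−0.02170 × 49.9) = 0.3386
Before dose 3, 2 doses have been given (aged 1τ, 2τ).
C_trough = C₀ × (r + r²) = 33.62 × (0.3386 + 0.1146) = 15.24 mg/L

15.2 mg/L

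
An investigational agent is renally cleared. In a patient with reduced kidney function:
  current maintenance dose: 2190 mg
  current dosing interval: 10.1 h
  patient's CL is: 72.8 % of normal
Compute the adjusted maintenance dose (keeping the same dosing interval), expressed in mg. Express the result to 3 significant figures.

To keep the same average steady-state level, dosing rate must scale with clearance.
CL ratio = 72.8 / 100 = 0.7280
New dose (same interval) = 2190 × 0.7280 = 1594 mg

1590 mg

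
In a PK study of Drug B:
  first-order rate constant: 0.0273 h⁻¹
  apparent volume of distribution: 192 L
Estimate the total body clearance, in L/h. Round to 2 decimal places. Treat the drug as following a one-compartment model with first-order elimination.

CL = k × Vd = 0.0273 × 192 = 5.242 L/h

5.24 L/h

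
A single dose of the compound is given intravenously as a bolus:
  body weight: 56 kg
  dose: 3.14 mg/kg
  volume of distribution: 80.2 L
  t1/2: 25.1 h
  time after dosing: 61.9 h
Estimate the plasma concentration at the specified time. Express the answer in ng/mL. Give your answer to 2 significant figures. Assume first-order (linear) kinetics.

Total dose = 3.14 × 56 = 175.8 mg
C₀ = Dose / Vd = 175.8 / 80.2 = 2.192 mg/L
k = ln2 / t½ = 0.693147 / 25.1 = 0.02762 h⁻¹
C = C₀ · e^(−k·t) = 2.192 × e^(−0.02762 × 61.9)
  = 2.192 × 0.1809 = 0.3965 mg/L
Convert: 0.3965 mg/L × 1000 = 396.5 ng/mL

400 ng/mL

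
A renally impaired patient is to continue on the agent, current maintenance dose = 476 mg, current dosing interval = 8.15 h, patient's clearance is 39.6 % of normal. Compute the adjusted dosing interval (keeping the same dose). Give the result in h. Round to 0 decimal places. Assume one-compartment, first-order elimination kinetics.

21 h

To keep the same average steady-state level, dosing rate must scale with clearance.
CL ratio = 39.6 / 100 = 0.3960
New interval (same dose) = 8.15 / 0.3960 = 20.58 h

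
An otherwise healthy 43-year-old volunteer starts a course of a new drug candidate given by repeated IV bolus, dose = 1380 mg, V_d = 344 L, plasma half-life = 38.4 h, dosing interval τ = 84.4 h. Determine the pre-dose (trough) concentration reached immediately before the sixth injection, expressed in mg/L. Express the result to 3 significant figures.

C₀ per dose = Dose / Vd = 1380 / 344 = 4.012 mg/L
k = ln2 / t½ = 0.693147 / 38.4 = 0.01805 h⁻¹
Fraction remaining after one interval: r = e^(−kτ) = e^(−0.01805 × 84.4) = 0.2180
Before dose 6, 5 doses have been given (aged 1τ, 2τ, 3τ, 4τ, 5τ).
C_trough = C₀ × (r + r² + … + r^5) = C₀ × r(1−r^5)/(1−r)
        = 4.012 × 0.2180 × (1 − 0.0004924) / (1 − 0.2180) = 1.118 mg/L

1.12 mg/L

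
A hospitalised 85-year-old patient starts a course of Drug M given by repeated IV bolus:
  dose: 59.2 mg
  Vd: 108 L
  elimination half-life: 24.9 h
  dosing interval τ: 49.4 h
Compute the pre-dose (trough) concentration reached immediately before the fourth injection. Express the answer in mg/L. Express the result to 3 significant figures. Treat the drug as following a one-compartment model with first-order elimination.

0.182 mg/L

C₀ per dose = Dose / Vd = 59.2 / 108 = 0.5481 mg/L
k = ln2 / t½ = 0.693147 / 24.9 = 0.02784 h⁻¹
Fraction remaining after one interval: r = e^(−kτ) = e^(−0.02784 × 49.4) = 0.2528
Before dose 4, 3 doses have been given (aged 1τ, 2τ, 3τ).
C_trough = C₀ × (r + r² + … + r^3) = C₀ × r(1−r^3)/(1−r)
        = 0.5481 × 0.2528 × (1 − 0.01616) / (1 − 0.2528) = 0.1824 mg/L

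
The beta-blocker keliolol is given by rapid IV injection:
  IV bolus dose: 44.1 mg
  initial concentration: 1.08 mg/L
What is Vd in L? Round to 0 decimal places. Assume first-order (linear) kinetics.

Vd = Dose / C₀ = 44.10 / 1.08 = 40.83 L

41 L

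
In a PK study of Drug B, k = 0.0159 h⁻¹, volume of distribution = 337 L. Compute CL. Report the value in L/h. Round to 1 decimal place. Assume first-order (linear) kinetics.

5.4 L/h

CL = k × Vd = 0.0159 × 337 = 5.358 L/h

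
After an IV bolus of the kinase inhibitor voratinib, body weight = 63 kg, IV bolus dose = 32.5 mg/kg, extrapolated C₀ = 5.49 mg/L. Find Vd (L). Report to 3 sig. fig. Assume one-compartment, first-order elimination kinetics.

373 L

Dose = 32.5 × 63 = 2048 mg
Vd = Dose / C₀ = 2048 / 5.49 = 373.0 L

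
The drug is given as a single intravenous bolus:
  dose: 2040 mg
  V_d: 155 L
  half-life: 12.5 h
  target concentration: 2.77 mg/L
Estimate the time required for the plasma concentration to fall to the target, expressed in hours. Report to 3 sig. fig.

28.1 h

C₀ = Dose / Vd = 2040 / 155 = 13.16 mg/L
k = ln2 / t½ = 0.693147 / 12.5 = 0.05545 h⁻¹
t = ln(C₀ / C) / k = ln(13.16 / 2.77) / 0.05545
  = ln(4.751) / 0.05545 = 1.558 / 0.05545 = 28.10 h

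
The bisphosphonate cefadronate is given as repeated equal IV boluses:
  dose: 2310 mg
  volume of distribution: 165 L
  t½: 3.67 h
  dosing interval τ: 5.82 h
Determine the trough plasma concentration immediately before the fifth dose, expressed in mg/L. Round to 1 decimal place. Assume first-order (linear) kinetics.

6.9 mg/L

C₀ per dose = Dose / Vd = 2310 / 165 = 14.00 mg/L
k = ln2 / t½ = 0.693147 / 3.67 = 0.1889 h⁻¹
Fraction remaining after one interval: r = e^(−kτ) = e^(−0.1889 × 5.82) = 0.3331
Before dose 5, 4 doses have been given (aged 1τ, 2τ, 3τ, 4τ).
C_trough = C₀ × (r + r² + … + r^4) = C₀ × r(1−r^4)/(1−r)
        = 14.00 × 0.3331 × (1 − 0.01231) / (1 − 0.3331) = 6.907 mg/L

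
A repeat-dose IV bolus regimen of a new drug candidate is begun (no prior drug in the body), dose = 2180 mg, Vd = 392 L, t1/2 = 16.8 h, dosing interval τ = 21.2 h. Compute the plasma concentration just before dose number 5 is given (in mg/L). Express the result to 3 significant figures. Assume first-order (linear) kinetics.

3.86 mg/L

C₀ per dose = Dose / Vd = 2180 / 392 = 5.561 mg/L
k = ln2 / t½ = 0.693147 / 16.8 = 0.04126 h⁻¹
Fraction remaining after one interval: r = e^(−kτ) = e^(−0.04126 × 21.2) = 0.4170
Before dose 5, 4 doses have been given (aged 1τ, 2τ, 3τ, 4τ).
C_trough = C₀ × (r + r² + … + r^4) = C₀ × r(1−r^4)/(1−r)
        = 5.561 × 0.4170 × (1 − 0.03024) / (1 − 0.4170) = 3.857 mg/L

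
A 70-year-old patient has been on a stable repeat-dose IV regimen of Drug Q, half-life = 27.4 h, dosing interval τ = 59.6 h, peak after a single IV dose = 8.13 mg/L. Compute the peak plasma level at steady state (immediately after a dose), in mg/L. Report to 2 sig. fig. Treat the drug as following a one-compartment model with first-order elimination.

k = ln2 / t½ = 0.693147 / 27.4 = 0.02530 h⁻¹
e^(−kτ) = e^(−0.02530 × 59.6) = 0.2214
Accumulation ratio R = 1 / (1 − e^(−kτ)) = 1 / (1 − 0.2214) = 1.284
Steady-state peak = C₀ × R = 8.13 × 1.284 = 10.44 mg/L

10 mg/L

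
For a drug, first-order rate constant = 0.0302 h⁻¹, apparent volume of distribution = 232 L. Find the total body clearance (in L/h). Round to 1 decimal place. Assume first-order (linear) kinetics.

CL = k × Vd = 0.0302 × 232 = 7.006 L/h

7.0 L/h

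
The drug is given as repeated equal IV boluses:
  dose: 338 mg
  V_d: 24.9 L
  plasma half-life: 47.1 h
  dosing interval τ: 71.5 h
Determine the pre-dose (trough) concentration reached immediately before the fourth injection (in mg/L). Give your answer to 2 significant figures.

7.0 mg/L

C₀ per dose = Dose / Vd = 338 / 24.9 = 13.57 mg/L
k = ln2 / t½ = 0.693147 / 47.1 = 0.01472 h⁻¹
Fraction remaining after one interval: r = e^(−kτ) = e^(−0.01472 × 71.5) = 0.3491
Before dose 4, 3 doses have been given (aged 1τ, 2τ, 3τ).
C_trough = C₀ × (r + r² + … + r^3) = C₀ × r(1−r^3)/(1−r)
        = 13.57 × 0.3491 × (1 − 0.04255) / (1 − 0.3491) = 6.968 mg/L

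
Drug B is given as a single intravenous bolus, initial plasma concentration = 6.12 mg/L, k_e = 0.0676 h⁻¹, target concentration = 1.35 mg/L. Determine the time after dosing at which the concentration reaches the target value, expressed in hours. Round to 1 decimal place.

22.4 h

t = ln(C₀ / C) / k = ln(6.120 / 1.35) / 0.06760
  = ln(4.533) / 0.06760 = 1.511 / 0.06760 = 22.35 h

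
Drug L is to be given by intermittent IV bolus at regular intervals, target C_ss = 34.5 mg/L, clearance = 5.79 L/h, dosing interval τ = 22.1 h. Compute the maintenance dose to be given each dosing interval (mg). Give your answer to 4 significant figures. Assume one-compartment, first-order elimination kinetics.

At steady state, Dose/τ = Css × CL.
Dose = Css × CL × τ = 34.5 × 5.790 × 22.1 = 4415 mg

4415 mg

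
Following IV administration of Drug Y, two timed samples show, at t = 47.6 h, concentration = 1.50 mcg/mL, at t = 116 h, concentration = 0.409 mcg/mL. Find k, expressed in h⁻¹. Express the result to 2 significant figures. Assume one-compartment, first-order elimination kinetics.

0.019 h⁻¹

k = ln(C₁/C₂) / (t₂ − t₁) = ln(1.50/0.409) / (116 − 47.6)
  = 1.300 / 68.40 = 0.01901 h⁻¹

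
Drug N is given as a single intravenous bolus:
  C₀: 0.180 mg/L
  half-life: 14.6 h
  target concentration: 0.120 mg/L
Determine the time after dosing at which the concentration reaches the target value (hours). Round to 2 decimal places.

k = ln2 / t½ = 0.693147 / 14.6 = 0.04748 h⁻¹
t = ln(C₀ / C) / k = ln(0.1800 / 0.120) / 0.04748
  = ln(1.500) / 0.04748 = 0.4055 / 0.04748 = 8.540 h

8.54 h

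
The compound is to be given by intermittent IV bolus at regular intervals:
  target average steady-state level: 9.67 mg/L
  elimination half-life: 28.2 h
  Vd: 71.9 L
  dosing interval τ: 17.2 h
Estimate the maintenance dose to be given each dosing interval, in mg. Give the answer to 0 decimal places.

294 mg

k = ln2 / t½ = 0.693147 / 28.2 = 0.02458 h⁻¹
CL = k × Vd = 0.02458 × 71.9 = 1.767 L/h
At steady state, Dose/τ = Css × CL.
Dose = Css × CL × τ = 9.67 × 1.767 × 17.2 = 293.9 mg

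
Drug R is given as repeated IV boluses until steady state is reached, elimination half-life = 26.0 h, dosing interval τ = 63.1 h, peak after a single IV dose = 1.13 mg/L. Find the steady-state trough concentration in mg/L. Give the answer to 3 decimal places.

k = ln2 / t½ = 0.693147 / 26.0 = 0.02666 h⁻¹
e^(−kτ) = e^(−0.02666 × 63.1) = 0.1860
Accumulation ratio R = 1 / (1 − e^(−kτ)) = 1 / (1 − 0.1860) = 1.229
Steady-state trough = C₀ × R × e^(−kτ) = 1.13 × 1.229 × 0.1860 = 0.2583 mg/L

0.258 mg/L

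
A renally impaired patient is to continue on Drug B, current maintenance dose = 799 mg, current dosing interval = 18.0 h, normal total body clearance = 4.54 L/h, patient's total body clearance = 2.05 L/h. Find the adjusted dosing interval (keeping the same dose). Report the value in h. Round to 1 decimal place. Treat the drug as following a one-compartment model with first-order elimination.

To keep the same average steady-state level, dosing rate must scale with clearance.
CL ratio = 2.05 / 4.54 = 0.4515
New interval (same dose) = 18.0 / 0.4515 = 39.87 h

39.9 h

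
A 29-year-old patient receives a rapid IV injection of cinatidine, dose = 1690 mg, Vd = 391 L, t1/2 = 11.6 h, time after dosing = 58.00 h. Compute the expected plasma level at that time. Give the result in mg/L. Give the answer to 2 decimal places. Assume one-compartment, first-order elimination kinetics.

C₀ = Dose / Vd = 1690 / 391 = 4.322 mg/L
k = ln2 / t½ = 0.693147 / 11.6 = 0.05975 h⁻¹
t / t½ = 58.00 / 11.6 = 5 half-lives
C = C₀ × (1/2)^5 = 4.322 × 0.03125 = 0.1351 mg/L

0.14 mg/L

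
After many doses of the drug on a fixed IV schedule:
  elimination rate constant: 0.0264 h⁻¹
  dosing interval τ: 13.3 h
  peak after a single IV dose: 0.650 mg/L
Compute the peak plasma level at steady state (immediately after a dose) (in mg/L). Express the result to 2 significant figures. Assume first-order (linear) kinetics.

e^(−kτ) = e^(−0.02640 × 13.3) = 0.7039
Accumulation ratio R = 1 / (1 − e^(−kτ)) = 1 / (1 − 0.7039) = 3.377
Steady-state peak = C₀ × R = 0.650 × 3.377 = 2.195 mg/L

2.2 mg/L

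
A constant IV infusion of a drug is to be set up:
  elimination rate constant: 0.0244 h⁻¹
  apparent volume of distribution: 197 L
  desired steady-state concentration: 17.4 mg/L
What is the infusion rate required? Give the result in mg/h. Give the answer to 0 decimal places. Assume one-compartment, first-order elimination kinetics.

84 mg/h

CL = k × Vd = 0.02440 × 197 = 4.807 L/h
At steady state, infusion rate R₀ = Css × CL = 17.4 × 4.807 = 83.64 mg/h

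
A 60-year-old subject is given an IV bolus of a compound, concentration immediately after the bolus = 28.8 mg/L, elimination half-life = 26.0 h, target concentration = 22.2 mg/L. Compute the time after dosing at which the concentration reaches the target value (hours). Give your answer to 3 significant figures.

9.76 h

k = ln2 / t½ = 0.693147 / 26.0 = 0.02666 h⁻¹
t = ln(C₀ / C) / k = ln(28.80 / 22.2) / 0.02666
  = ln(1.297) / 0.02666 = 0.2601 / 0.02666 = 9.756 h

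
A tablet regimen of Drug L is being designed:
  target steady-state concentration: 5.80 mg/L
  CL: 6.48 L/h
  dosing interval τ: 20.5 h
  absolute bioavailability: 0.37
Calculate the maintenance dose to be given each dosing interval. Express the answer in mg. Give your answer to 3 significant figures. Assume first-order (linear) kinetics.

2080 mg

At steady state, F × (Dose/τ) = Css × CL.
Dose = Css × CL × τ / F = 5.80 × 6.480 × 20.5 / 0.37 = 2082 mg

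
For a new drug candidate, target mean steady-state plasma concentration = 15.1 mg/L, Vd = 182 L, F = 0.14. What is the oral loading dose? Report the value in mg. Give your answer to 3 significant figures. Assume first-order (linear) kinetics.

LD = Css × Vd / F = 15.1 × 182 / 0.14 = 19630 mg

19600 mg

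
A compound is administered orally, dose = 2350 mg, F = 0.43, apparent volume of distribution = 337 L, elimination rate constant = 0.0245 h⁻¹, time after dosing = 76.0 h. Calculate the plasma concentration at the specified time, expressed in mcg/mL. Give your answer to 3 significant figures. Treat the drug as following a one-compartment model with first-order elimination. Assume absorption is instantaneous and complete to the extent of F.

0.466 mcg/mL

Amount reaching circulation = F × Dose = 0.43 × 2350 = 1011 mg
C₀ = F·Dose / Vd = 1011 / 337 = 3.000 mg/L
C = C₀ · e^(−k·t) = 3.000 × e^(−0.02450 × 76.0)
  = 3.000 × 0.1554 = 0.4662 mg/L
(0.4662 mg/L = 0.4662 mcg/mL)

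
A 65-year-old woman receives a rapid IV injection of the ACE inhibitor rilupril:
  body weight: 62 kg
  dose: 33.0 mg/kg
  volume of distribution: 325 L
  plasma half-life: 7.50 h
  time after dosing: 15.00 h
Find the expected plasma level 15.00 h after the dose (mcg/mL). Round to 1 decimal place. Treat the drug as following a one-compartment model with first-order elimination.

1.6 mcg/mL

Total dose = 33.0 × 62 = 2046 mg
C₀ = Dose / Vd = 2046 / 325 = 6.295 mg/L
k = ln2 / t½ = 0.693147 / 7.50 = 0.09242 h⁻¹
t / t½ = 15.00 / 7.50 = 2 half-lives
C = C₀ × (1/2)^2 = 6.295 × 0.2500 = 1.574 mg/L
(1.574 mg/L = 1.574 mcg/mL)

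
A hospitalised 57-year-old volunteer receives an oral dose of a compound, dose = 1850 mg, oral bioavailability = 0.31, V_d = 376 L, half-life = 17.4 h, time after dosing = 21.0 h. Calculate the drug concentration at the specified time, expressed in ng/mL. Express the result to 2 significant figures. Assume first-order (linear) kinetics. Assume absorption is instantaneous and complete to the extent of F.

Amount reaching circulation = F × Dose = 0.31 × 1850 = 573.5 mg
C₀ = F·Dose / Vd = 573.5 / 376 = 1.525 mg/L
k = ln2 / t½ = 0.693147 / 17.4 = 0.03984 h⁻¹
C = C₀ · e^(−k·t) = 1.525 × e^(−0.03984 × 21.0)
  = 1.525 × 0.4332 = 0.6606 mg/L
Convert: 0.6606 mg/L × 1000 = 660.6 ng/mL

660 ng/mL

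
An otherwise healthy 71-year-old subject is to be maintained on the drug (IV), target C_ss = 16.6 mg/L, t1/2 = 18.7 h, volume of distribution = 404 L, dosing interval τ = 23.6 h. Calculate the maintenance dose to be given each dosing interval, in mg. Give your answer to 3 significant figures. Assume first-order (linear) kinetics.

5870 mg

k = ln2 / t½ = 0.693147 / 18.7 = 0.03707 h⁻¹
CL = k × Vd = 0.03707 × 404 = 14.98 L/h
At steady state, Dose/τ = Css × CL.
Dose = Css × CL × τ = 16.6 × 14.98 × 23.6 = 5869 mg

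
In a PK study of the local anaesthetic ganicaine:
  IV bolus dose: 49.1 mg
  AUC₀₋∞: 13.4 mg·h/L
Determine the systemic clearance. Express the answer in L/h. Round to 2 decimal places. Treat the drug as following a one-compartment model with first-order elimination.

CL = Dose / AUC = 49.1 / 13.4 = 3.664 L/h

3.66 L/h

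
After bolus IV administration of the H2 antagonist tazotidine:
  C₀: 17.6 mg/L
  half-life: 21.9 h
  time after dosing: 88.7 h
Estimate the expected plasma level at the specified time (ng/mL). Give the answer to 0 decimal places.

1062 ng/mL

k = ln2 / t½ = 0.693147 / 21.9 = 0.03165 h⁻¹
C = C₀ · e^(−k·t) = 17.60 × e^(−0.03165 × 88.7)
  = 17.60 × 0.06036 = 1.062 mg/L
Convert: 1.062 mg/L × 1000 = 1062 ng/mL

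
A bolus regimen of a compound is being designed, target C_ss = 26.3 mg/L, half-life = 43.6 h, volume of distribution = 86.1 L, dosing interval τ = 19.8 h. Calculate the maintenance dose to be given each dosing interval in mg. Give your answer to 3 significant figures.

713 mg

k = ln2 / t½ = 0.693147 / 43.6 = 0.01590 h⁻¹
CL = k × Vd = 0.01590 × 86.1 = 1.369 L/h
At steady state, Dose/τ = Css × CL.
Dose = Css × CL × τ = 26.3 × 1.369 × 19.8 = 712.9 mg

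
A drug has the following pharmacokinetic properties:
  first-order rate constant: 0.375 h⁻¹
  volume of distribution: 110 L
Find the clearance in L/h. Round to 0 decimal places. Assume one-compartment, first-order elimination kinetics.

41 L/h

CL = k × Vd = 0.375 × 110 = 41.25 L/h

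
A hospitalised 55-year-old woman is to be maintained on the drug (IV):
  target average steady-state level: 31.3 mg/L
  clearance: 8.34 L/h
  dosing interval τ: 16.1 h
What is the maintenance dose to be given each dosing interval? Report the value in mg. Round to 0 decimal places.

At steady state, Dose/τ = Css × CL.
Dose = Css × CL × τ = 31.3 × 8.340 × 16.1 = 4203 mg

4203 mg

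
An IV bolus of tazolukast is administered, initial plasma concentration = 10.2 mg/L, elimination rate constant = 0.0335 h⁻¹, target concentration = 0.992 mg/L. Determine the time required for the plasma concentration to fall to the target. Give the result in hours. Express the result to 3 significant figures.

69.6 h

t = ln(C₀ / C) / k = ln(10.20 / 0.992) / 0.03350
  = ln(10.28) / 0.03350 = 2.330 / 0.03350 = 69.55 h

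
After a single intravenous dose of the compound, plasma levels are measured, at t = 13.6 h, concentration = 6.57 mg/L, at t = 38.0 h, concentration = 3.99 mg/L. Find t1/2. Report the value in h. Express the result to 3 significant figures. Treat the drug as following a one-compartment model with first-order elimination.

33.9 h

k = ln(C₁/C₂) / (t₂ − t₁) = ln(6.57/3.99) / (38.0 − 13.6)
  = 0.4987 / 24.40 = 0.02044 h⁻¹
t½ = ln2 / k = 0.693147 / 0.02044 = 33.91 h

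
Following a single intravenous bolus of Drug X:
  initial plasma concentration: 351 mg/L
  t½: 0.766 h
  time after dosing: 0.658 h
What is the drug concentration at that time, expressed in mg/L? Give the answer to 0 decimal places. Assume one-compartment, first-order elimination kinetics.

k = ln2 / t½ = 0.693147 / 0.766 = 0.9049 h⁻¹
C = C₀ · e^(−k·t) = 351.0 × e^(−0.9049 × 0.658)
  = 351.0 × 0.5513 = 193.5 mg/L

194 mg/L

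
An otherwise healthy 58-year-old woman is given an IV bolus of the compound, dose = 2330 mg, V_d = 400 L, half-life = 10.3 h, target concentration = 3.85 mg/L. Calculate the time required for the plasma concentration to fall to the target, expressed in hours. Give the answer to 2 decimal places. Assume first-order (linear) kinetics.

6.15 h

C₀ = Dose / Vd = 2330 / 400 = 5.825 mg/L
k = ln2 / t½ = 0.693147 / 10.3 = 0.06730 h⁻¹
t = ln(C₀ / C) / k = ln(5.825 / 3.85) / 0.06730
  = ln(1.513) / 0.06730 = 0.4141 / 0.06730 = 6.153 h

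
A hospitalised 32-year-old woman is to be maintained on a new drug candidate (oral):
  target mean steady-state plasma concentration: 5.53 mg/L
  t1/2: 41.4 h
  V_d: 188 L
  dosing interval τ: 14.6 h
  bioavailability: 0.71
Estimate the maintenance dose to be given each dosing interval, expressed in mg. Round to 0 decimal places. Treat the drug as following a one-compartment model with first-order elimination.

358 mg

k = ln2 / t½ = 0.693147 / 41.4 = 0.01674 h⁻¹
CL = k × Vd = 0.01674 × 188 = 3.147 L/h
At steady state, F × (Dose/τ) = Css × CL.
Dose = Css × CL × τ / F = 5.53 × 3.147 × 14.6 / 0.71 = 357.9 mg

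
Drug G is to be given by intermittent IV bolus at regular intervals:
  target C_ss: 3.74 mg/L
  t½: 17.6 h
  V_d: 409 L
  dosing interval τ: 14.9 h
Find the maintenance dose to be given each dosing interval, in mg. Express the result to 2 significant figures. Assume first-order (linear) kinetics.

k = ln2 / t½ = 0.693147 / 17.6 = 0.03938 h⁻¹
CL = k × Vd = 0.03938 × 409 = 16.11 L/h
At steady state, Dose/τ = Css × CL.
Dose = Css × CL × τ = 3.74 × 16.11 × 14.9 = 897.7 mg

900 mg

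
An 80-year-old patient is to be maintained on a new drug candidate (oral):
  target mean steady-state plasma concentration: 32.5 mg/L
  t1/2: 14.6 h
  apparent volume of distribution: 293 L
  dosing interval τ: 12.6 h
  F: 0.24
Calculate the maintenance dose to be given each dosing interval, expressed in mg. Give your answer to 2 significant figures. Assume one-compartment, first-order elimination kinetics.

24000 mg

k = ln2 / t½ = 0.693147 / 14.6 = 0.04748 h⁻¹
CL = k × Vd = 0.04748 × 293 = 13.91 L/h
At steady state, F × (Dose/τ) = Css × CL.
Dose = Css × CL × τ / F = 32.5 × 13.91 × 12.6 / 0.24 = 23730 mg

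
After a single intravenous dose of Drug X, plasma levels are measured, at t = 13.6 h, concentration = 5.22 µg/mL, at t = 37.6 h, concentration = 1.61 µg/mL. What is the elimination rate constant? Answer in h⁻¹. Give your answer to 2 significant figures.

0.049 h⁻¹

k = ln(C₁/C₂) / (t₂ − t₁) = ln(5.22/1.61) / (37.6 − 13.6)
  = 1.176 / 24.00 = 0.04900 h⁻¹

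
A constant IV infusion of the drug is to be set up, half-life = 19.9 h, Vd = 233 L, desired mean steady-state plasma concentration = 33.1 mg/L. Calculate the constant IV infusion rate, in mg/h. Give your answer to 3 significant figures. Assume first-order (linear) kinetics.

269 mg/h

k = ln2 / t½ = 0.693147 / 19.9 = 0.03483 h⁻¹
CL = k × Vd = 0.03483 × 233 = 8.115 L/h
At steady state, infusion rate R₀ = Css × CL = 33.1 × 8.115 = 268.6 mg/h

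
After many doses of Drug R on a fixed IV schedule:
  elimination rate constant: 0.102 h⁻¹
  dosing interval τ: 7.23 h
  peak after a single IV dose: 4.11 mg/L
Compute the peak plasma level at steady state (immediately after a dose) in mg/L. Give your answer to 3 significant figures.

e^(−kτ) = e^(−0.1020 × 7.23) = 0.4783
Accumulation ratio R = 1 / (1 − e^(−kτ)) = 1 / (1 − 0.4783) = 1.917
Steady-state peak = C₀ × R = 4.11 × 1.917 = 7.879 mg/L

7.88 mg/L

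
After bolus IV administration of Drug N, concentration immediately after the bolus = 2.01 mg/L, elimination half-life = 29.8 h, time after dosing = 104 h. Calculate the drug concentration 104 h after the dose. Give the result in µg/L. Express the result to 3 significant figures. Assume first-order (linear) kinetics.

k = ln2 / t½ = 0.693147 / 29.8 = 0.02326 h⁻¹
C = C₀ · e^(−k·t) = 2.010 × e^(−0.02326 × 104)
  = 2.010 × 0.08901 = 0.1789 mg/L
Convert: 0.1789 mg/L × 1000 = 178.9 µg/L

179 µg/L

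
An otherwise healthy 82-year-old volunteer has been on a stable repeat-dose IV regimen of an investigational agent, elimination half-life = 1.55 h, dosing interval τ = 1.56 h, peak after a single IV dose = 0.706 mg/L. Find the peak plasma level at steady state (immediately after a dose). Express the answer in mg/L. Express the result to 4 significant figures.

k = ln2 / t½ = 0.693147 / 1.55 = 0.4472 h⁻¹
e^(−kτ) = e^(−0.4472 × 1.56) = 0.4978
Accumulation ratio R = 1 / (1 − e^(−kτ)) = 1 / (1 − 0.4978) = 1.991
Steady-state peak = C₀ × R = 0.706 × 1.991 = 1.406 mg/L

1.406 mg/L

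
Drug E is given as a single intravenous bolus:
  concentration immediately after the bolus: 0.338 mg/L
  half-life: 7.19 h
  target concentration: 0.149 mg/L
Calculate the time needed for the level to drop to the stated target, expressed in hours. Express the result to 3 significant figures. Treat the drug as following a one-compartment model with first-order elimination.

k = ln2 / t½ = 0.693147 / 7.19 = 0.09640 h⁻¹
t = ln(C₀ / C) / k = ln(0.3380 / 0.149) / 0.09640
  = ln(2.268) / 0.09640 = 0.8189 / 0.09640 = 8.495 h

8.50 h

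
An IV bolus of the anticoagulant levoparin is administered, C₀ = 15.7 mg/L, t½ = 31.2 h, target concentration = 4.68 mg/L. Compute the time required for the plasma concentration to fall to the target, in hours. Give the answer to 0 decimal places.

54 h

k = ln2 / t½ = 0.693147 / 31.2 = 0.02222 h⁻¹
t = ln(C₀ / C) / k = ln(15.70 / 4.68) / 0.02222
  = ln(3.355) / 0.02222 = 1.210 / 0.02222 = 54.46 h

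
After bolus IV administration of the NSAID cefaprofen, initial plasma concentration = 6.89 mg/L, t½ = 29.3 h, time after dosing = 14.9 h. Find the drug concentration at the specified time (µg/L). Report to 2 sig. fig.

4800 µg/L

k = ln2 / t½ = 0.693147 / 29.3 = 0.02366 h⁻¹
C = C₀ · e^(−k·t) = 6.890 × e^(−0.02366 × 14.9)
  = 6.890 × 0.7029 = 4.843 mg/L
Convert: 4.843 mg/L × 1000 = 4843 µg/L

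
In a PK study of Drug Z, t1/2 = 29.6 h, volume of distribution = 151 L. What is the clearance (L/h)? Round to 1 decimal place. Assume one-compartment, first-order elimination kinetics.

k = ln2 / t½ = 0.693147 / 29.6 = 0.02342 h⁻¹
CL = k × Vd = 0.02342 × 151 = 3.536 L/h

3.5 L/h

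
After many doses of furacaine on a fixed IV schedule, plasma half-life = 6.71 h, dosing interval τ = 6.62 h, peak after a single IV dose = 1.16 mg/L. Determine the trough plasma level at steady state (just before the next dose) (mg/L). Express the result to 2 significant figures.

k = ln2 / t½ = 0.693147 / 6.71 = 0.1033 h⁻¹
e^(−kτ) = e^(−0.1033 × 6.62) = 0.5047
Accumulation ratio R = 1 / (1 − e^(−kτ)) = 1 / (1 − 0.5047) = 2.019
Steady-state trough = C₀ × R × e^(−kτ) = 1.16 × 2.019 × 0.5047 = 1.182 mg/L

1.2 mg/L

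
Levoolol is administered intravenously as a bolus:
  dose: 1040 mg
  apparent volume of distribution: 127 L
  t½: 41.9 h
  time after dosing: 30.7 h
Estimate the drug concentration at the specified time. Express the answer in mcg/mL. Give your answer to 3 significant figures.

4.93 mcg/mL

C₀ = Dose / Vd = 1040 / 127 = 8.189 mg/L
k = ln2 / t½ = 0.693147 / 41.9 = 0.01654 h⁻¹
C = C₀ · e^(−k·t) = 8.189 × e^(−0.01654 × 30.7)
  = 8.189 × 0.6018 = 4.928 mg/L
(4.928 mg/L = 4.928 mcg/mL)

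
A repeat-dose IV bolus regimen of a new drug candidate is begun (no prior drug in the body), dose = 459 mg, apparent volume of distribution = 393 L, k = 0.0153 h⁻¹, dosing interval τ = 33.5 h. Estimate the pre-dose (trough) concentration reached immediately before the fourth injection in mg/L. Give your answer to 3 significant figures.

C₀ per dose = Dose / Vd = 459 / 393 = 1.168 mg/L
Fraction remaining after one interval: r = e^(−kτ) = e^(−0.01530 × 33.5) = 0.5990
Before dose 4, 3 doses have been given (aged 1τ, 2τ, 3τ).
C_trough = C₀ × (r + r² + … + r^3) = C₀ × r(1−r^3)/(1−r)
        = 1.168 × 0.5990 × (1 − 0.2149) / (1 − 0.5990) = 1.370 mg/L

1.37 mg/L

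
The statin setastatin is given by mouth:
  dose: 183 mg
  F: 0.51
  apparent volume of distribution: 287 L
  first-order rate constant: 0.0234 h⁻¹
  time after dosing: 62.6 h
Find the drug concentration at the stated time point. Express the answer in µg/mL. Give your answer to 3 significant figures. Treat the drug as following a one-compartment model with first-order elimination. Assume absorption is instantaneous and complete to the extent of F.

Amount reaching circulation = F × Dose = 0.51 × 183.0 = 93.33 mg
C₀ = F·Dose / Vd = 93.33 / 287 = 0.3252 mg/L
C = C₀ · e^(−k·t) = 0.3252 × e^(−0.02340 × 62.6)
  = 0.3252 × 0.2311 = 0.07515 mg/L
(0.07515 mg/L = 0.07515 µg/mL)

0.0752 µg/mL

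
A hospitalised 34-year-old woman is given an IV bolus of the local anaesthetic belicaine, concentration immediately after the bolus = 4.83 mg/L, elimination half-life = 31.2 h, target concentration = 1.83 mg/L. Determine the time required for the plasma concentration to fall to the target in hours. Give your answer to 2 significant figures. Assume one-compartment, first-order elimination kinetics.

k = ln2 / t½ = 0.693147 / 31.2 = 0.02222 h⁻¹
t = ln(C₀ / C) / k = ln(4.830 / 1.83) / 0.02222
  = ln(2.639) / 0.02222 = 0.9704 / 0.02222 = 43.67 h

44 h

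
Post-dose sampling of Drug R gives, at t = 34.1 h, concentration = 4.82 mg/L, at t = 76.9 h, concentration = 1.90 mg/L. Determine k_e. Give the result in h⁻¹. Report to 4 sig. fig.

0.02175 h⁻¹

k = ln(C₁/C₂) / (t₂ − t₁) = ln(4.82/1.90) / (76.9 − 34.1)
  = 0.9309 / 42.80 = 0.02175 h⁻¹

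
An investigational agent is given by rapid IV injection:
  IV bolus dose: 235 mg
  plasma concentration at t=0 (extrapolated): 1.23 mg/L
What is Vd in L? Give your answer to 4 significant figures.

191.1 L

Vd = Dose / C₀ = 235.0 / 1.23 = 191.1 L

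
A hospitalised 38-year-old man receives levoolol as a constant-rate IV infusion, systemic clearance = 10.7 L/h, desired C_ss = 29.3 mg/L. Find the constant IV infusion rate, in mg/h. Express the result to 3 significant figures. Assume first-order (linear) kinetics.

314 mg/h

At steady state, infusion rate R₀ = Css × CL = 29.3 × 10.70 = 313.5 mg/h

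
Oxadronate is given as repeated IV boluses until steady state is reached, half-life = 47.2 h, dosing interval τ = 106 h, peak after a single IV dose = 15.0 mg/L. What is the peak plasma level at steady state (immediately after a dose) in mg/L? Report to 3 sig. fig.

19.0 mg/L

k = ln2 / t½ = 0.693147 / 47.2 = 0.01469 h⁻¹
e^(−kτ) = e^(−0.01469 × 106) = 0.2107
Accumulation ratio R = 1 / (1 − e^(−kτ)) = 1 / (1 − 0.2107) = 1.267
Steady-state peak = C₀ × R = 15.0 × 1.267 = 19.01 mg/L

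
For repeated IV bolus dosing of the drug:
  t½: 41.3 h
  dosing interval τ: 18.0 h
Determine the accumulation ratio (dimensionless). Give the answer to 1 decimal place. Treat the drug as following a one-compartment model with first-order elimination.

3.8

k = ln2 / t½ = 0.693147 / 41.3 = 0.01678 h⁻¹
e^(−kτ) = e^(−0.01678 × 18.0) = 0.7393
Accumulation ratio R = 1 / (1 − e^(−kτ)) = 1 / (1 − 0.7393) = 3.836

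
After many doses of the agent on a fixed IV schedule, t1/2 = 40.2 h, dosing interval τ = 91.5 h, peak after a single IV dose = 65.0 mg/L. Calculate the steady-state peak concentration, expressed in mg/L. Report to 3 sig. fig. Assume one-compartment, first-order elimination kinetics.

81.9 mg/L

k = ln2 / t½ = 0.693147 / 40.2 = 0.01724 h⁻¹
e^(−kτ) = e^(−0.01724 × 91.5) = 0.2065
Accumulation ratio R = 1 / (1 − e^(−kτ)) = 1 / (1 − 0.2065) = 1.260
Steady-state peak = C₀ × R = 65.0 × 1.260 = 81.90 mg/L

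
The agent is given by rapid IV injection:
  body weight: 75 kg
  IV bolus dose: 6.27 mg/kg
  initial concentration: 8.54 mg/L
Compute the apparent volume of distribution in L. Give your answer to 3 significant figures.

Dose = 6.27 × 75 = 470.3 mg
Vd = Dose / C₀ = 470.3 / 8.54 = 55.07 L

55.1 L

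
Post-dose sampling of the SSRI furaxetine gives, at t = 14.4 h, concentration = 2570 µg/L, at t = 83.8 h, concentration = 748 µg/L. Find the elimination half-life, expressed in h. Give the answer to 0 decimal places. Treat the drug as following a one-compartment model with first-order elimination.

k = ln(C₁/C₂) / (t₂ − t₁) = ln(2570/748) / (83.8 − 14.4)
  = 1.234 / 69.40 = 0.01778 h⁻¹
t½ = ln2 / k = 0.693147 / 0.01778 = 38.98 h

39 h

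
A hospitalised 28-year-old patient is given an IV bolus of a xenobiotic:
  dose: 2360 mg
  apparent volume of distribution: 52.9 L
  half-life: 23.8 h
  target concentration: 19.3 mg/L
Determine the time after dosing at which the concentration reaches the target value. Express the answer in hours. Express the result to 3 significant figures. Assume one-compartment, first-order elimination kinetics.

28.8 h

C₀ = Dose / Vd = 2360 / 52.9 = 44.61 mg/L
k = ln2 / t½ = 0.693147 / 23.8 = 0.02912 h⁻¹
t = ln(C₀ / C) / k = ln(44.61 / 19.3) / 0.02912
  = ln(2.311) / 0.02912 = 0.8377 / 0.02912 = 28.77 h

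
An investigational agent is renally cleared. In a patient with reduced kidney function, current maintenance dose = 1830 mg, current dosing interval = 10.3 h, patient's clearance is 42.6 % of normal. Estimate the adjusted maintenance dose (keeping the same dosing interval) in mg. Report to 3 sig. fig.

780 mg

To keep the same average steady-state level, dosing rate must scale with clearance.
CL ratio = 42.6 / 100 = 0.4260
New dose (same interval) = 1830 × 0.4260 = 779.6 mg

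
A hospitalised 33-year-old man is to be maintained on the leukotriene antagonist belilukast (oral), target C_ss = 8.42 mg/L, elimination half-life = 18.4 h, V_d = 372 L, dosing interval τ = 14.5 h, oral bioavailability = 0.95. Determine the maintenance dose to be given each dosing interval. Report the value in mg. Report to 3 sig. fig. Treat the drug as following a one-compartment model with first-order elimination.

1800 mg

k = ln2 / t½ = 0.693147 / 18.4 = 0.03767 h⁻¹
CL = k × Vd = 0.03767 × 372 = 14.01 L/h
At steady state, F × (Dose/τ) = Css × CL.
Dose = Css × CL × τ / F = 8.42 × 14.01 × 14.5 / 0.95 = 1801 mg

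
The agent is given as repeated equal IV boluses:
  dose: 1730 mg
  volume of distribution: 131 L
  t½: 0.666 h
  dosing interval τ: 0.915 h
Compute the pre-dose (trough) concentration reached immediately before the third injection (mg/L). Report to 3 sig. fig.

7.06 mg/L

C₀ per dose = Dose / Vd = 1730 / 131 = 13.21 mg/L
k = ln2 / t½ = 0.693147 / 0.666 = 1.041 h⁻¹
Fraction remaining after one interval: r = e^(−kτ) = e^(−1.041 × 0.915) = 0.3858
Before dose 3, 2 doses have been given (aged 1τ, 2τ).
C_trough = C₀ × (r + r²) = 13.21 × (0.3858 + 0.1488) = 7.062 mg/L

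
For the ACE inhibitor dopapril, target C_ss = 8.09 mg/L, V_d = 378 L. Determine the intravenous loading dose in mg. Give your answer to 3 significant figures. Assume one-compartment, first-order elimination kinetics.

3060 mg

LD = Css × Vd = 8.09 × 378 = 3058 mg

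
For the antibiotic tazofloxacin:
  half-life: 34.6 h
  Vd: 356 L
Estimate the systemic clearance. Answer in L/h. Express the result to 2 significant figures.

7.1 L/h

k = ln2 / t½ = 0.693147 / 34.6 = 0.02003 h⁻¹
CL = k × Vd = 0.02003 × 356 = 7.131 L/h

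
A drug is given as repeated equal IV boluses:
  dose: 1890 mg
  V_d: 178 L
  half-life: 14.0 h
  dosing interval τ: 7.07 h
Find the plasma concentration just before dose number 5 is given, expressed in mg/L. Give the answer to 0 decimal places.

C₀ per dose = Dose / Vd = 1890 / 178 = 10.62 mg/L
k = ln2 / t½ = 0.693147 / 14.0 = 0.04951 h⁻¹
Fraction remaining after one interval: r = e^(−kτ) = e^(−0.04951 × 7.07) = 0.7047
Before dose 5, 4 doses have been given (aged 1τ, 2τ, 3τ, 4τ).
C_trough = C₀ × (r + r² + … + r^4) = C₀ × r(1−r^4)/(1−r)
        = 10.62 × 0.7047 × (1 − 0.2466) / (1 − 0.7047) = 19.09 mg/L

19 mg/L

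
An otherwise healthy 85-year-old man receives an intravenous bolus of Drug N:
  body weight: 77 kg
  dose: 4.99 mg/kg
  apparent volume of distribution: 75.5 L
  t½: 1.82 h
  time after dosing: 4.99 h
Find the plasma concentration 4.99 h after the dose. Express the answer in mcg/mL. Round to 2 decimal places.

Total dose = 4.99 × 77 = 384.2 mg
C₀ = Dose / Vd = 384.2 / 75.5 = 5.089 mg/L
k = ln2 / t½ = 0.693147 / 1.82 = 0.3809 h⁻¹
C = C₀ · e^(−k·t) = 5.089 × e^(−0.3809 × 4.99)
  = 5.089 × 0.1495 = 0.7608 mg/L
(0.7608 mg/L = 0.7608 mcg/mL)

0.76 mcg/mL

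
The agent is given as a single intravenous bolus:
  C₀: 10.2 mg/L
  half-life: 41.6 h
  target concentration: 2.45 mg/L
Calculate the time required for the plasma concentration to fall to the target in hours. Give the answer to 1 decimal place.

85.6 h

k = ln2 / t½ = 0.693147 / 41.6 = 0.01666 h⁻¹
t = ln(C₀ / C) / k = ln(10.20 / 2.45) / 0.01666
  = ln(4.163) / 0.01666 = 1.426 / 0.01666 = 85.59 h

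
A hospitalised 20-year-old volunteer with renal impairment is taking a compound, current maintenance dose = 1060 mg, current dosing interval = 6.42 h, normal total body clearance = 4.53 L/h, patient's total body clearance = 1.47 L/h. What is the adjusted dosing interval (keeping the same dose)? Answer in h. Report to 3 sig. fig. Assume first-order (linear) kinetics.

To keep the same average steady-state level, dosing rate must scale with clearance.
CL ratio = 1.47 / 4.53 = 0.3245
New interval (same dose) = 6.42 / 0.3245 = 19.78 h

19.8 h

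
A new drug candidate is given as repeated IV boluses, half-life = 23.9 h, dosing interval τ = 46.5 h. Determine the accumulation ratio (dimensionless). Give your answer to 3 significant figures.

1.35

k = ln2 / t½ = 0.693147 / 23.9 = 0.02900 h⁻¹
e^(−kτ) = e^(−0.02900 × 46.5) = 0.2596
Accumulation ratio R = 1 / (1 − e^(−kτ)) = 1 / (1 − 0.2596) = 1.351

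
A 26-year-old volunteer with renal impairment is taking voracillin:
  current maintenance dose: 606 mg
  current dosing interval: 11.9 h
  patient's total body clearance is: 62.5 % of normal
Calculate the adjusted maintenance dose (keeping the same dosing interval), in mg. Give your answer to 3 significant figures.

379 mg

To keep the same average steady-state level, dosing rate must scale with clearance.
CL ratio = 62.5 / 100 = 0.6250
New dose (same interval) = 606 × 0.6250 = 378.8 mg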